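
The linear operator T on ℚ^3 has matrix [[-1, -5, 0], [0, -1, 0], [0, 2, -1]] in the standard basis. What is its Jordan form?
The characteristic polynomial is det(xI - A) = (x + 1)^3, so the eigenvalues are -1 (algebraic multiplicity 3).

For λ = -1: rank(A + I) = 1, rank((A + I)^2) = 0. The eigenspace has dimension 3 - 1 = 2, so there are 2 Jordan blocks; the rank sequence gives block sizes [2, 1].

Assembling the blocks gives the Jordan form J above.

J = [[-1, 1, 0], [0, -1, 0], [0, 0, -1]]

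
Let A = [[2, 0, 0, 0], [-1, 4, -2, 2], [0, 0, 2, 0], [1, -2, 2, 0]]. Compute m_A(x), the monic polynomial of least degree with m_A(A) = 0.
The characteristic polynomial factors as (x - 2)^4. The minimal polynomial is ∏(x - λ)^{k_λ} where k_λ is the size of the largest Jordan block at λ.

For λ = 2: rank(A - 2I) = 1, and the largest Jordan block has size 2 (the smallest k with rank((A - 2I)^k) = rank((A - 2I)^(k+1))).

So m_A(x) = (x - 2)^2.

m_A(x) = (x - 2)^2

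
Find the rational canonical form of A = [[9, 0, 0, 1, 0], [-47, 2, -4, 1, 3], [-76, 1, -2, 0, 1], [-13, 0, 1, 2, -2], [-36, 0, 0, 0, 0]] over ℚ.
The invariant factors of A (the non-unit diagonal entries of the Smith normal form of xI - A over ℚ[x]) are (x - 6)(x - 1)^2(x^2 - 3x - 6), each dividing the next. The characteristic polynomial is their product, (x - 6)(x - 1)^2(x^2 - 3x - 6).

The rational canonical form is the block-diagonal matrix of companion matrices C(f_i):
R = [[0, 0, 0, 0, -36], [1, 0, 0, 0, 60], [0, 1, 0, 0, -3], [0, 0, 1, 0, -31], [0, 0, 0, 1, 11]].

Note the characteristic polynomial does not split into linear factors over ℚ, so A has no Jordan form over ℚ; the rational canonical form exists over any field.

R = [[0, 0, 0, 0, -36], [1, 0, 0, 0, 60], [0, 1, 0, 0, -3], [0, 0, 1, 0, -31], [0, 0, 0, 1, 11]]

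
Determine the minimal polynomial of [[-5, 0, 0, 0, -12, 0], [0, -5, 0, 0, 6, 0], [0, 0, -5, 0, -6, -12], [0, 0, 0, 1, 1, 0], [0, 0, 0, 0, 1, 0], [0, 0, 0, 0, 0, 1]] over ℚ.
The characteristic polynomial factors as (x - 1)^3(x + 5)^3. The minimal polynomial is ∏(x - λ)^{k_λ} where k_λ is the size of the largest Jordan block at λ.

For λ = -5: rank(A + 5I) = 3, and the largest Jordan block has size 1 (the smallest k with rank((A + 5I)^k) = rank((A + 5I)^(k+1))).
For λ = 1: rank(A - I) = 4, and the largest Jordan block has size 2 (the smallest k with rank((A - I)^k) = rank((A - I)^(k+1))).

So m_A(x) = (x - 1)^2(x + 5).

m_A(x) = (x - 1)^2(x + 5)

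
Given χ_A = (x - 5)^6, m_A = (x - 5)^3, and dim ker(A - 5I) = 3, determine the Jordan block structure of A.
Jordan blocks: (5, 3), (5, 2), (5, 1)

λ = 5: algebraic multiplicity 6 (exponent in χ_A), largest block size 3 (exponent in m_A), 3 blocks (geometric multiplicity). These force block sizes [3, 2, 1].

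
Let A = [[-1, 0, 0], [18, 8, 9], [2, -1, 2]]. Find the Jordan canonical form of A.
The characteristic polynomial is det(xI - A) = (x - 5)^2(x + 1), so the eigenvalues are -1 (algebraic multiplicity 1), 5 (algebraic multiplicity 2).

For λ = -1: algebraic multiplicity 1 gives one 1×1 block.

For λ = 5: rank(A - 5I) = 2, rank((A - 5I)^2) = 1. The eigenspace has dimension 3 - 2 = 1, so there is 1 Jordan block; the rank sequence gives block sizes [2].

Assembling the blocks gives the Jordan form J above.

J = [[-1, 0, 0], [0, 5, 1], [0, 0, 5]]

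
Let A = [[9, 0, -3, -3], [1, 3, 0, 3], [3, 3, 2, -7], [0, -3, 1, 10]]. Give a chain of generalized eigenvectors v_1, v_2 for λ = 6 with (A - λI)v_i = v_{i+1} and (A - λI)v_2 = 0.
We seek v_1 ∈ ker((A - 6I)^2) \ ker(A - 6I), then set v_{i+1} = (A - 6I) v_i.

One such chain is v_1 = [[2, 0, 2, -1]]^T, v_2 = [[3, -1, 5, -2]]^T. Check: (A - 6I) v_2 = [[0, 0, 0, 0]]^T = 0.

v_1 = [[2, 0, 2, -1]]^T, v_2 = [[3, -1, 5, -2]]^T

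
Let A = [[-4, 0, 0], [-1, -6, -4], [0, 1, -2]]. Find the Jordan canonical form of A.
J = [[-4, 1, 0], [0, -4, 1], [0, 0, -4]]

The characteristic polynomial is det(xI - A) = (x + 4)^3, so the eigenvalues are -4 (algebraic multiplicity 3).

For λ = -4: rank(A + 4I) = 2, rank((A + 4I)^2) = 1, rank((A + 4I)^3) = 0. The eigenspace has dimension 3 - 2 = 1, so there is 1 Jordan block; the rank sequence gives block sizes [3].

Assembling the blocks gives the Jordan form J above.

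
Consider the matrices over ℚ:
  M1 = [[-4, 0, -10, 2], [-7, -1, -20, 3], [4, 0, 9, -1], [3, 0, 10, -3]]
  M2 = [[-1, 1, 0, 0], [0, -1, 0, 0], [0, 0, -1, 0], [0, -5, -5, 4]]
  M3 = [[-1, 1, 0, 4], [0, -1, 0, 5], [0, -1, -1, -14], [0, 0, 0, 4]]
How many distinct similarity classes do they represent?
Characteristic polynomials: χ_{M1} = (x - 4)(x + 1)^3, χ_{M2} = (x - 4)(x + 1)^3, χ_{M3} = (x - 4)(x + 1)^3.

{M1, M2, M3}: invariant factors x + 1, (x - 4)(x + 1)^2.

Matrices are similar if and only if their invariant-factor lists agree; the partition into similarity classes is {M1, M2, M3}.

1 class: {M1, M2, M3}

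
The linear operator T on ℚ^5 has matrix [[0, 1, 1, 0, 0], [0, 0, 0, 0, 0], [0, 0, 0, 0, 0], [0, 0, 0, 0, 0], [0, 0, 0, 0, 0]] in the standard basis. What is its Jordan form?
J = [[0, 1, 0, 0, 0], [0, 0, 0, 0, 0], [0, 0, 0, 0, 0], [0, 0, 0, 0, 0], [0, 0, 0, 0, 0]]

The characteristic polynomial is det(xI - A) = x^5, so the eigenvalues are 0 (algebraic multiplicity 5).

For λ = 0: rank(A) = 1, rank(A^2) = 0. The eigenspace has dimension 5 - 1 = 4, so there are 4 Jordan blocks; the rank sequence gives block sizes [2, 1, 1, 1].

Assembling the blocks gives the Jordan form J above.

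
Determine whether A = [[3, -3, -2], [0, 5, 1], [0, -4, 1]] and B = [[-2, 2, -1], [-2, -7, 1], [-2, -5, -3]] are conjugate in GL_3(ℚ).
No.

trace(A) = 9 but trace(B) = -12. The trace is a similarity invariant, so A and B are not similar.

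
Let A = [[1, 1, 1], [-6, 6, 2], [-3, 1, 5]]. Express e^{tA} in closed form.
A has Jordan form J = [[4, 1, 0], [0, 4, 0], [0, 0, 4]] with A = PJP^{-1}, so e^{tA} = P e^{tJ} P^{-1}.

For a Jordan block J_k(λ), e^{tJ_k(λ)} = e^{λt} · (I + tN + t^2 N^2/2! + ... + t^{k-1} N^{k-1}/(k-1)!) where N is the nilpotent superdiagonal part.

Assembling the blocks and conjugating back gives the entries of e^{tA} as shown above.

e^{tA} = [[(1 - 3*t)*e^{4*t}, t*e^{4*t}, t*e^{4*t}], [-6*t*e^{4*t}, (2*t + 1)*e^{4*t}, 2*t*e^{4*t}], [-3*t*e^{4*t}, t*e^{4*t}, (t + 1)*e^{4*t}]]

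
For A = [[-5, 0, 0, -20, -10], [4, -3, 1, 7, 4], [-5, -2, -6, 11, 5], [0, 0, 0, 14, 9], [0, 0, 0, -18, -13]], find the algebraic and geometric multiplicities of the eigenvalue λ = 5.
algebraic multiplicity 1, geometric multiplicity 1

The characteristic polynomial is (x - 5)(x + 4)^2(x + 5)^2, so the factor x - 5 appears with exponent 1: the algebraic multiplicity is 1.

rank(A - 5I) = 4, so the eigenspace has dimension 5 - 4 = 1: the geometric multiplicity is 1.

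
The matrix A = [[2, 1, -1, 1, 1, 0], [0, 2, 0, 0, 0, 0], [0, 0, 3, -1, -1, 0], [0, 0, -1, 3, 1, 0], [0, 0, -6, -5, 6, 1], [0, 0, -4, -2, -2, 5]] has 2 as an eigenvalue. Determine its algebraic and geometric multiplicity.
algebraic multiplicity 3, geometric multiplicity 2

The characteristic polynomial is (x - 5)^3(x - 2)^3, so the factor x - 2 appears with exponent 3: the algebraic multiplicity is 3.

rank(A - 2I) = 4, so the eigenspace has dimension 6 - 4 = 2: the geometric multiplicity is 2.

Since 2 < 3, A is not diagonalizable.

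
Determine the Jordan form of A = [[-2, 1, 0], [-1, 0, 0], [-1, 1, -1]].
The characteristic polynomial is det(xI - A) = (x + 1)^3, so the eigenvalues are -1 (algebraic multiplicity 3).

For λ = -1: rank(A + I) = 1, rank((A + I)^2) = 0. The eigenspace has dimension 3 - 1 = 2, so there are 2 Jordan blocks; the rank sequence gives block sizes [2, 1].

Assembling the blocks gives the Jordan form J above.

J = [[-1, 1, 0], [0, -1, 0], [0, 0, -1]]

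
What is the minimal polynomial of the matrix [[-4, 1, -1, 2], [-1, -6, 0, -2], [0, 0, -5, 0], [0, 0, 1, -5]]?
The characteristic polynomial factors as (x + 5)^4. The minimal polynomial is ∏(x - λ)^{k_λ} where k_λ is the size of the largest Jordan block at λ.

For λ = -5: rank(A + 5I) = 2, and the largest Jordan block has size 3 (the smallest k with rank((A + 5I)^k) = rank((A + 5I)^(k+1))).

So m_A(x) = (x + 5)^3.

m_A(x) = (x + 5)^3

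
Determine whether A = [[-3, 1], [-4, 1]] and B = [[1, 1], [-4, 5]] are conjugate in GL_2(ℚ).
No.

trace(A) = -2 but trace(B) = 6. The trace is a similarity invariant, so A and B are not similar.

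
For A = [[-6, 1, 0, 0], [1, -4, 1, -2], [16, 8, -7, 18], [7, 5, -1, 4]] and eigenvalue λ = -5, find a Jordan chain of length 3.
v_1 = [[0, 0, 1, 0]]^T, v_2 = [[0, 1, -2, -1]]^T, v_3 = [[1, 1, -6, -2]]^T

We seek v_1 ∈ ker((A + 5I)^3) \ ker((A + 5I)^2), then set v_{i+1} = (A + 5I) v_i.

One such chain is v_1 = [[0, 0, 1, 0]]^T, v_2 = [[0, 1, -2, -1]]^T, v_3 = [[1, 1, -6, -2]]^T. Check: (A + 5I) v_3 = [[0, 0, 0, 0]]^T = 0.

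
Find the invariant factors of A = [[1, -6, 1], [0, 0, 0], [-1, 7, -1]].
The Jordan structure of A has elementary divisors x^3. Arranging the block sizes at each eigenvalue in decreasing order and taking row products gives the invariant factors.

Invariant factors (smallest first, each dividing the next): x^3.

Check: the last factor x^3 is the minimal polynomial, and the product x^3 is the characteristic polynomial.

x^3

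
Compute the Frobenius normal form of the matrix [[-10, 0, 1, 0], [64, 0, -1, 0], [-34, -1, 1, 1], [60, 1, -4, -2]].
The invariant factors of A (the non-unit diagonal entries of the Smith normal form of xI - A over ℚ[x]) are (x + 2)(x + 3)^3, each dividing the next. The characteristic polynomial is their product, (x + 2)(x + 3)^3.

The rational canonical form is the block-diagonal matrix of companion matrices C(f_i):
R = [[0, 0, 0, -54], [1, 0, 0, -81], [0, 1, 0, -45], [0, 0, 1, -11]].

R = [[0, 0, 0, -54], [1, 0, 0, -81], [0, 1, 0, -45], [0, 0, 1, -11]]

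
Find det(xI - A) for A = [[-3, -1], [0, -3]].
χ_A(x) = (x + 3)^2

xI - A = [[x + 3, 1], [0, x + 3]].

Expanding det(xI - A) along the first row:
det(xI - A) = + (x + 3)·det([[x + 3]]) - (1)·det([[0]]).

Evaluating gives χ_A(x) = x^2 + 6x + 9 = (x + 3)^2.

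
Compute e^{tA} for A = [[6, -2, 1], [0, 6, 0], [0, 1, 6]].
A has Jordan form J = [[6, 1, 0], [0, 6, 1], [0, 0, 6]] with A = PJP^{-1}, so e^{tA} = P e^{tJ} P^{-1}.

For a Jordan block J_k(λ), e^{tJ_k(λ)} = e^{λt} · (I + tN + t^2 N^2/2! + ... + t^{k-1} N^{k-1}/(k-1)!) where N is the nilpotent superdiagonal part.

Assembling the blocks and conjugating back gives the entries of e^{tA} as shown above.

e^{tA} = [[e^{6*t}, t*(t - 4)*e^{6*t}/2, t*e^{6*t}], [0, e^{6*t}, 0], [0, t*e^{6*t}, e^{6*t}]]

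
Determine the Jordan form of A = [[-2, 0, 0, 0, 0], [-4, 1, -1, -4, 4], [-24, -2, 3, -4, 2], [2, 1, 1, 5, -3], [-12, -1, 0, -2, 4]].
The characteristic polynomial is det(xI - A) = (x - 4)(x - 3)^3(x + 2), so the eigenvalues are -2 (algebraic multiplicity 1), 3 (algebraic multiplicity 3), 4 (algebraic multiplicity 1).

For λ = -2: algebraic multiplicity 1 gives one 1×1 block.

For λ = 3: rank(A - 3I) = 3, rank((A - 3I)^2) = 2. The eigenspace has dimension 5 - 3 = 2, so there are 2 Jordan blocks; the rank sequence gives block sizes [2, 1].

For λ = 4: algebraic multiplicity 1 gives one 1×1 block.

Assembling the blocks gives the Jordan form J above.

J = [[-2, 0, 0, 0, 0], [0, 3, 1, 0, 0], [0, 0, 3, 0, 0], [0, 0, 0, 3, 0], [0, 0, 0, 0, 4]]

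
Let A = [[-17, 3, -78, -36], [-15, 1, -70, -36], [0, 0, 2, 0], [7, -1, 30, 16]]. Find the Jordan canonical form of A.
J = [[-2, 1, 0, 0], [0, -2, 0, 0], [0, 0, 2, 0], [0, 0, 0, 4]]

The characteristic polynomial is det(xI - A) = (x - 4)(x - 2)(x + 2)^2, so the eigenvalues are -2 (algebraic multiplicity 2), 2 (algebraic multiplicity 1), 4 (algebraic multiplicity 1).

For λ = -2: rank(A + 2I) = 3, rank((A + 2I)^2) = 2. The eigenspace has dimension 4 - 3 = 1, so there is 1 Jordan block; the rank sequence gives block sizes [2].

For λ = 2: algebraic multiplicity 1 gives one 1×1 block.

For λ = 4: algebraic multiplicity 1 gives one 1×1 block.

Assembling the blocks gives the Jordan form J above.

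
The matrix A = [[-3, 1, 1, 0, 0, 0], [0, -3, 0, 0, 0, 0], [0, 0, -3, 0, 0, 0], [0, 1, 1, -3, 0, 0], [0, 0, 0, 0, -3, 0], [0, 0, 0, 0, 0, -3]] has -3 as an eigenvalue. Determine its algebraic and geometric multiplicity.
algebraic multiplicity 6, geometric multiplicity 5

The characteristic polynomial is (x + 3)^6, so the factor x + 3 appears with exponent 6: the algebraic multiplicity is 6.

rank(A + 3I) = 1, so the eigenspace has dimension 6 - 1 = 5: the geometric multiplicity is 5.

Since 5 < 6, A is not diagonalizable.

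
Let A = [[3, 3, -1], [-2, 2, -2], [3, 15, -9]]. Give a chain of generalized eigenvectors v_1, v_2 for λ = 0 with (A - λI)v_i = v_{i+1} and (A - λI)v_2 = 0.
v_1 = [[-1, 1, 1]]^T, v_2 = [[-1, 2, 3]]^T

We seek v_1 ∈ ker(A^2) \ ker(A), then set v_{i+1} = A v_i.

One such chain is v_1 = [[-1, 1, 1]]^T, v_2 = [[-1, 2, 3]]^T. Check: A v_2 = [[0, 0, 0]]^T = 0.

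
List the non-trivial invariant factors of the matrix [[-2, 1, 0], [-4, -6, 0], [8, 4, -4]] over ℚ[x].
The Jordan structure of A has elementary divisors (x + 4)^2, (x + 4). Arranging the block sizes at each eigenvalue in decreasing order and taking row products gives the invariant factors.

Invariant factors (smallest first, each dividing the next): x + 4, (x + 4)^2.

Check: the last factor (x + 4)^2 is the minimal polynomial, and the product (x + 4)^3 is the characteristic polynomial.

x + 4, (x + 4)^2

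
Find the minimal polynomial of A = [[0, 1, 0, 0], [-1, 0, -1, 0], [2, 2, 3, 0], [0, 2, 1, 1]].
m_A(x) = (x - 1)^3

The characteristic polynomial factors as (x - 1)^4. The minimal polynomial is ∏(x - λ)^{k_λ} where k_λ is the size of the largest Jordan block at λ.

For λ = 1: rank(A - I) = 2, and the largest Jordan block has size 3 (the smallest k with rank((A - I)^k) = rank((A - I)^(k+1))).

So m_A(x) = (x - 1)^3.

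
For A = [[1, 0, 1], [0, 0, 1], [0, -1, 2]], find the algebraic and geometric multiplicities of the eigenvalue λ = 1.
algebraic multiplicity 3, geometric multiplicity 1

The characteristic polynomial is (x - 1)^3, so the factor x - 1 appears with exponent 3: the algebraic multiplicity is 3.

rank(A - I) = 2, so the eigenspace has dimension 3 - 2 = 1: the geometric multiplicity is 1.

Since 1 < 3, A is not diagonalizable.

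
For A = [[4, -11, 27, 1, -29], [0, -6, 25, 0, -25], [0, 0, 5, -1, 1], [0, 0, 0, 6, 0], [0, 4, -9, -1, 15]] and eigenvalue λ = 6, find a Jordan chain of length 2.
v_1 = [[-1, 0, 1, 1, 1]]^T, v_2 = [[1, 0, -1, 0, -1]]^T

We seek v_1 ∈ ker((A - 6I)^2) \ ker(A - 6I), then set v_{i+1} = (A - 6I) v_i.

One such chain is v_1 = [[-1, 0, 1, 1, 1]]^T, v_2 = [[1, 0, -1, 0, -1]]^T. Check: (A - 6I) v_2 = [[0, 0, 0, 0, 0]]^T = 0.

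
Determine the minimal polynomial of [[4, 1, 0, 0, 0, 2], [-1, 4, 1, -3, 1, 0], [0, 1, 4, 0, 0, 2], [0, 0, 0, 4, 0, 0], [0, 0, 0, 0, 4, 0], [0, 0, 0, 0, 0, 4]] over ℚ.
The characteristic polynomial factors as (x - 4)^6. The minimal polynomial is ∏(x - λ)^{k_λ} where k_λ is the size of the largest Jordan block at λ.

For λ = 4: rank(A - 4I) = 2, and the largest Jordan block has size 3 (the smallest k with rank((A - 4I)^k) = rank((A - 4I)^(k+1))).

So m_A(x) = (x - 4)^3.

m_A(x) = (x - 4)^3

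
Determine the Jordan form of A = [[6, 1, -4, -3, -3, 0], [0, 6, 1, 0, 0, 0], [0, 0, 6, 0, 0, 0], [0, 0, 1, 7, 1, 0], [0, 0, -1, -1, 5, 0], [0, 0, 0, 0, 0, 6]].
The characteristic polynomial is det(xI - A) = (x - 6)^6, so the eigenvalues are 6 (algebraic multiplicity 6).

For λ = 6: rank(A - 6I) = 3, rank((A - 6I)^2) = 1, rank((A - 6I)^3) = 0. The eigenspace has dimension 6 - 3 = 3, so there are 3 Jordan blocks; the rank sequence gives block sizes [3, 2, 1].

Assembling the blocks gives the Jordan form J above.

J = [[6, 1, 0, 0, 0, 0], [0, 6, 1, 0, 0, 0], [0, 0, 6, 0, 0, 0], [0, 0, 0, 6, 1, 0], [0, 0, 0, 0, 6, 0], [0, 0, 0, 0, 0, 6]]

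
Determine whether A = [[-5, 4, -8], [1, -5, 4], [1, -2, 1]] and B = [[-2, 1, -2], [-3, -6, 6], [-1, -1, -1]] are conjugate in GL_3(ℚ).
Yes.

Two matrices over a field are similar if and only if they have the same invariant factors.

Both A and B have characteristic polynomial (x + 3)^3 and minimal polynomial (x + 3)^2. Computing further, both have invariant factors x + 3, (x + 3)^2. Hence A and B are similar.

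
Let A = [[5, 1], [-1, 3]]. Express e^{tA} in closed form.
e^{tA} = [[(t + 1)*e^{4*t}, t*e^{4*t}], [-t*e^{4*t}, (1 - t)*e^{4*t}]]

A has Jordan form J = [[4, 1], [0, 4]] with A = PJP^{-1}, so e^{tA} = P e^{tJ} P^{-1}.

For a Jordan block J_k(λ), e^{tJ_k(λ)} = e^{λt} · (I + tN + t^2 N^2/2! + ... + t^{k-1} N^{k-1}/(k-1)!) where N is the nilpotent superdiagonal part.

Assembling the blocks and conjugating back gives the entries of e^{tA} as shown above.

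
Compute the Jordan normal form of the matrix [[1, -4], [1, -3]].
The characteristic polynomial is det(xI - A) = (x + 1)^2, so the eigenvalues are -1 (algebraic multiplicity 2).

For λ = -1: rank(A + I) = 1, rank((A + I)^2) = 0. The eigenspace has dimension 2 - 1 = 1, so there is 1 Jordan block; the rank sequence gives block sizes [2].

Assembling the blocks gives the Jordan form J above.

J = [[-1, 1], [0, -1]]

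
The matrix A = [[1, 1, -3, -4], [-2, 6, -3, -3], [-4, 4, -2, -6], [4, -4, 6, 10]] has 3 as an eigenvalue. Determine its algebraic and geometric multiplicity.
The characteristic polynomial is (x - 4)^3(x - 3), so the factor x - 3 appears with exponent 1: the algebraic multiplicity is 1.

rank(A - 3I) = 3, so the eigenspace has dimension 4 - 3 = 1: the geometric multiplicity is 1.

algebraic multiplicity 1, geometric multiplicity 1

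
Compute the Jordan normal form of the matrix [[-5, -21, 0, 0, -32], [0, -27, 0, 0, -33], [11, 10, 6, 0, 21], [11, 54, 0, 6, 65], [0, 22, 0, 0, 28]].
J = [[-5, 1, 0, 0, 0], [0, -5, 0, 0, 0], [0, 0, 6, 0, 0], [0, 0, 0, 6, 0], [0, 0, 0, 0, 6]]

The characteristic polynomial is det(xI - A) = (x - 6)^3(x + 5)^2, so the eigenvalues are -5 (algebraic multiplicity 2), 6 (algebraic multiplicity 3).

For λ = -5: rank(A + 5I) = 4, rank((A + 5I)^2) = 3. The eigenspace has dimension 5 - 4 = 1, so there is 1 Jordan block; the rank sequence gives block sizes [2].

For λ = 6: rank(A - 6I) = 2. The eigenspace has dimension 5 - 2 = 3, so there are 3 Jordan blocks; the rank sequence gives block sizes [1, 1, 1].

Assembling the blocks gives the Jordan form J above.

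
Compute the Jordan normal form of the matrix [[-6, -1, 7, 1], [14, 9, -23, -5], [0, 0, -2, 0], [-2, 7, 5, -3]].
J = [[-2, 1, 0, 0], [0, -2, 0, 0], [0, 0, -2, 0], [0, 0, 0, 4]]

The characteristic polynomial is det(xI - A) = (x - 4)(x + 2)^3, so the eigenvalues are -2 (algebraic multiplicity 3), 4 (algebraic multiplicity 1).

For λ = -2: rank(A + 2I) = 2, rank((A + 2I)^2) = 1. The eigenspace has dimension 4 - 2 = 2, so there are 2 Jordan blocks; the rank sequence gives block sizes [2, 1].

For λ = 4: algebraic multiplicity 1 gives one 1×1 block.

Assembling the blocks gives the Jordan form J above.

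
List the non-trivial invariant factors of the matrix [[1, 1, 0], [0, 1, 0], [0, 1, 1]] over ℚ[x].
x - 1, (x - 1)^2

The Jordan structure of A has elementary divisors (x - 1)^2, (x - 1). Arranging the block sizes at each eigenvalue in decreasing order and taking row products gives the invariant factors.

Invariant factors (smallest first, each dividing the next): x - 1, (x - 1)^2.

Check: the last factor (x - 1)^2 is the minimal polynomial, and the product (x - 1)^3 is the characteristic polynomial.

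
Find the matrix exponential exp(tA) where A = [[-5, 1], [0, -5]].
A has Jordan form J = [[-5, 1], [0, -5]] with A = PJP^{-1}, so e^{tA} = P e^{tJ} P^{-1}.

For a Jordan block J_k(λ), e^{tJ_k(λ)} = e^{λt} · (I + tN + t^2 N^2/2! + ... + t^{k-1} N^{k-1}/(k-1)!) where N is the nilpotent superdiagonal part.

Assembling the blocks and conjugating back gives the entries of e^{tA} as shown above.

e^{tA} = [[e^{-5*t}, t*e^{-5*t}], [0, e^{-5*t}]]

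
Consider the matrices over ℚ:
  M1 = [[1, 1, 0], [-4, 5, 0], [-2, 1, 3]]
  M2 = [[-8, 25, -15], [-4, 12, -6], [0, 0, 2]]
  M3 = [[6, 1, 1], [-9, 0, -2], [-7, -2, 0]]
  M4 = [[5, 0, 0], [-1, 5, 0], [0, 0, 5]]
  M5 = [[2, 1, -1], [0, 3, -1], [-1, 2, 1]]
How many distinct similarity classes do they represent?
Characteristic polynomials: χ_{M1} = (x - 3)^3, χ_{M2} = (x - 2)^3, χ_{M3} = (x - 2)^3, χ_{M4} = (x - 5)^3, χ_{M5} = (x - 2)^3.

{M1}: invariant factors x - 3, (x - 3)^2.

{M2}: invariant factors x - 2, (x - 2)^2.

{M3, M5}: invariant factors (x - 2)^3.

{M4}: invariant factors x - 5, (x - 5)^2.

Matrices are similar if and only if their invariant-factor lists agree; the partition into similarity classes is {M1}, {M2}, {M3, M5}, {M4}.

4 classes: {M1}, {M2}, {M3, M5}, {M4}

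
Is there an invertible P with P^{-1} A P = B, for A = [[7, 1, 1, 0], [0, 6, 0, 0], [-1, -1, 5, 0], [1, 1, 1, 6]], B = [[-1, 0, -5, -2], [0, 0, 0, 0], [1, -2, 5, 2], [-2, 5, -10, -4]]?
trace(A) = 24 but trace(B) = 0. The trace is a similarity invariant, so A and B are not similar.

No.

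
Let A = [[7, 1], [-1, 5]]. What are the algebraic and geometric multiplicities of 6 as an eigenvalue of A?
The characteristic polynomial is (x - 6)^2, so the factor x - 6 appears with exponent 2: the algebraic multiplicity is 2.

rank(A - 6I) = 1, so the eigenspace has dimension 2 - 1 = 1: the geometric multiplicity is 1.

Since 1 < 2, A is not diagonalizable.

algebraic multiplicity 2, geometric multiplicity 1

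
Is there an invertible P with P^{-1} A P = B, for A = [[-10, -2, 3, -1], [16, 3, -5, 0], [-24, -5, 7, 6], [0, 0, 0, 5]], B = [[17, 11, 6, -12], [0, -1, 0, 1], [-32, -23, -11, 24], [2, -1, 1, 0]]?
Two matrices over a field are similar if and only if they have the same invariant factors.

Both A and B have characteristic polynomial x^3(x - 5) and minimal polynomial x^3(x - 5). Computing further, both have invariant factors x^3(x - 5). Hence A and B are similar.

Yes.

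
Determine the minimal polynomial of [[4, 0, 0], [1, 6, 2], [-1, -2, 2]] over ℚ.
m_A(x) = (x - 4)^2

The characteristic polynomial factors as (x - 4)^3. The minimal polynomial is ∏(x - λ)^{k_λ} where k_λ is the size of the largest Jordan block at λ.

For λ = 4: rank(A - 4I) = 1, and the largest Jordan block has size 2 (the smallest k with rank((A - 4I)^k) = rank((A - 4I)^(k+1))).

So m_A(x) = (x - 4)^2.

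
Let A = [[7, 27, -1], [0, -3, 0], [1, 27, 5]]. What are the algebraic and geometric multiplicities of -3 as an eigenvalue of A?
The characteristic polynomial is (x - 6)^2(x + 3), so the factor x + 3 appears with exponent 1: the algebraic multiplicity is 1.

rank(A + 3I) = 2, so the eigenspace has dimension 3 - 2 = 1: the geometric multiplicity is 1.

algebraic multiplicity 1, geometric multiplicity 1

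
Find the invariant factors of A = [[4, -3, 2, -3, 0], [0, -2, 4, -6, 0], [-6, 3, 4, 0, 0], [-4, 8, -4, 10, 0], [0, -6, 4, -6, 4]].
The Jordan structure of A has elementary divisors (x - 4)^2, (x - 4)^2, (x - 4). Arranging the block sizes at each eigenvalue in decreasing order and taking row products gives the invariant factors.

Invariant factors (smallest first, each dividing the next): x - 4, (x - 4)^2, (x - 4)^2.

Check: the last factor (x - 4)^2 is the minimal polynomial, and the product (x - 4)^5 is the characteristic polynomial.

x - 4, (x - 4)^2, (x - 4)^2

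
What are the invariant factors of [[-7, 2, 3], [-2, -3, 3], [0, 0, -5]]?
The Jordan structure of A has elementary divisors (x + 5)^2, (x + 5). Arranging the block sizes at each eigenvalue in decreasing order and taking row products gives the invariant factors.

Invariant factors (smallest first, each dividing the next): x + 5, (x + 5)^2.

Check: the last factor (x + 5)^2 is the minimal polynomial, and the product (x + 5)^3 is the characteristic polynomial.

x + 5, (x + 5)^2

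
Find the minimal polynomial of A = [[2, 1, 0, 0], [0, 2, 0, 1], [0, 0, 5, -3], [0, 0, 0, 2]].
m_A(x) = (x - 5)(x - 2)^3

The characteristic polynomial factors as (x - 5)(x - 2)^3. The minimal polynomial is ∏(x - λ)^{k_λ} where k_λ is the size of the largest Jordan block at λ.

For λ = 2: rank(A - 2I) = 3, and the largest Jordan block has size 3 (the smallest k with rank((A - 2I)^k) = rank((A - 2I)^(k+1))).
For λ = 5: rank(A - 5I) = 3, and the largest Jordan block has size 1 (the smallest k with rank((A - 5I)^k) = rank((A - 5I)^(k+1))).

So m_A(x) = (x - 5)(x - 2)^3.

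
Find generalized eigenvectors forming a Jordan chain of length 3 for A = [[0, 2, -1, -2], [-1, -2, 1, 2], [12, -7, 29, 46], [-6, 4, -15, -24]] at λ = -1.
We seek v_1 ∈ ker((A + I)^3) \ ker((A + I)^2), then set v_{i+1} = (A + I) v_i.

One such chain is v_1 = [[1, 0, -8, 5]]^T, v_2 = [[-1, 1, 2, -1]]^T, v_3 = [[1, 0, -5, 3]]^T. Check: (A + I) v_3 = [[0, 0, 0, 0]]^T = 0.

v_1 = [[1, 0, -8, 5]]^T, v_2 = [[-1, 1, 2, -1]]^T, v_3 = [[1, 0, -5, 3]]^T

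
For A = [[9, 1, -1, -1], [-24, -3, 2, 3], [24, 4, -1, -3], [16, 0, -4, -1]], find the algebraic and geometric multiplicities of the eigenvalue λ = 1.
algebraic multiplicity 4, geometric multiplicity 2

The characteristic polynomial is (x - 1)^4, so the factor x - 1 appears with exponent 4: the algebraic multiplicity is 4.

rank(A - I) = 2, so the eigenspace has dimension 4 - 2 = 2: the geometric multiplicity is 2.

Since 2 < 4, A is not diagonalizable.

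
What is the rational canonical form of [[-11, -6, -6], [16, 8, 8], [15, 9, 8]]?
The invariant factors of A (the non-unit diagonal entries of the Smith normal form of xI - A over ℚ[x]) are (x - 4)(x - 2)(x + 1), each dividing the next. The characteristic polynomial is their product, (x - 4)(x - 2)(x + 1).

The rational canonical form is the block-diagonal matrix of companion matrices C(f_i):
R = [[0, 0, -8], [1, 0, -2], [0, 1, 5]].

R = [[0, 0, -8], [1, 0, -2], [0, 1, 5]]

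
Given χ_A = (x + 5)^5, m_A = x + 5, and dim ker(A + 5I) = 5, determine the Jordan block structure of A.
λ = -5: algebraic multiplicity 5 (exponent in χ_A), largest block size 1 (exponent in m_A), 5 blocks (geometric multiplicity). These force block sizes [1, 1, 1, 1, 1].

Jordan blocks: (-5, 1), (-5, 1), (-5, 1), (-5, 1), (-5, 1)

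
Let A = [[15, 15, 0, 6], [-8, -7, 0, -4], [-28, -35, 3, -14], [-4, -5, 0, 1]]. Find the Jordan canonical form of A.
The characteristic polynomial is det(xI - A) = (x - 3)^4, so the eigenvalues are 3 (algebraic multiplicity 4).

For λ = 3: rank(A - 3I) = 1, rank((A - 3I)^2) = 0. The eigenspace has dimension 4 - 1 = 3, so there are 3 Jordan blocks; the rank sequence gives block sizes [2, 1, 1].

Assembling the blocks gives the Jordan form J above.

J = [[3, 1, 0, 0], [0, 3, 0, 0], [0, 0, 3, 0], [0, 0, 0, 3]]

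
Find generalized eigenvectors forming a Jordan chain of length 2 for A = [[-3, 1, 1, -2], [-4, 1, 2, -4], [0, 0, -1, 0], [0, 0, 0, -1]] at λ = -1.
v_1 = [[1, 2, 1, 1]]^T, v_2 = [[-1, -2, 0, 0]]^T

We seek v_1 ∈ ker((A + I)^2) \ ker(A + I), then set v_{i+1} = (A + I) v_i.

One such chain is v_1 = [[1, 2, 1, 1]]^T, v_2 = [[-1, -2, 0, 0]]^T. Check: (A + I) v_2 = [[0, 0, 0, 0]]^T = 0.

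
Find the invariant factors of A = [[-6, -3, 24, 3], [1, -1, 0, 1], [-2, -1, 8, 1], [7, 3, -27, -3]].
x^2(x + 1)^2

The Jordan structure of A has elementary divisors (x + 1)^2, x^2. Arranging the block sizes at each eigenvalue in decreasing order and taking row products gives the invariant factors.

Invariant factors (smallest first, each dividing the next): x^2(x + 1)^2.

Check: the last factor x^2(x + 1)^2 is the minimal polynomial, and the product x^2(x + 1)^2 is the characteristic polynomial.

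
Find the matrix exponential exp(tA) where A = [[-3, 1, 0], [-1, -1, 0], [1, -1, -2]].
e^{tA} = [[(1 - t)*e^{-2*t}, t*e^{-2*t}, 0], [-t*e^{-2*t}, (t + 1)*e^{-2*t}, 0], [t*e^{-2*t}, -t*e^{-2*t}, e^{-2*t}]]

A has Jordan form J = [[-2, 1, 0], [0, -2, 0], [0, 0, -2]] with A = PJP^{-1}, so e^{tA} = P e^{tJ} P^{-1}.

For a Jordan block J_k(λ), e^{tJ_k(λ)} = e^{λt} · (I + tN + t^2 N^2/2! + ... + t^{k-1} N^{k-1}/(k-1)!) where N is the nilpotent superdiagonal part.

Assembling the blocks and conjugating back gives the entries of e^{tA} as shown above.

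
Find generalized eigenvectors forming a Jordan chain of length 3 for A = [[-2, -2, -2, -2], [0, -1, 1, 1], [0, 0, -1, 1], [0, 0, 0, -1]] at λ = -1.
We seek v_1 ∈ ker((A + I)^3) \ ker((A + I)^2), then set v_{i+1} = (A + I) v_i.

One such chain is v_1 = [[0, 0, -1, 1]]^T, v_2 = [[0, 0, 1, 0]]^T, v_3 = [[-2, 1, 0, 0]]^T. Check: (A + I) v_3 = [[0, 0, 0, 0]]^T = 0.

v_1 = [[0, 0, -1, 1]]^T, v_2 = [[0, 0, 1, 0]]^T, v_3 = [[-2, 1, 0, 0]]^T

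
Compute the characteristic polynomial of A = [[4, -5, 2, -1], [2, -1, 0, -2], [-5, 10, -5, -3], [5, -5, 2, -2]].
xI - A = [[x - 4, 5, -2, 1], [-2, x + 1, 0, 2], [5, -10, x + 5, 3], [-5, 5, -2, x + 2]].

Expanding det(xI - A) along the first row:
det(xI - A) = + (x - 4)·det([[x + 1, 0, 2], [-10, x + 5, 3], [5, -2, x + 2]]) - (5)·det([[-2, 0, 2], [5, x + 5, 3], [-5, -2, x + 2]]) + (-2)·det([[-2, x + 1, 2], [5, -10, 3], [-5, 5, x + 2]]) - (1)·det([[-2, x + 1, 0], [5, -10, x + 5], [-5, 5, -2]]).

Evaluating gives χ_A(x) = x^4 + 4x^3 + 6x^2 + 4x + 1 = (x + 1)^4.

χ_A(x) = (x + 1)^4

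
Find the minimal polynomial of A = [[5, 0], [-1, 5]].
m_A(x) = (x - 5)^2

The characteristic polynomial factors as (x - 5)^2. The minimal polynomial is ∏(x - λ)^{k_λ} where k_λ is the size of the largest Jordan block at λ.

For λ = 5: rank(A - 5I) = 1, and the largest Jordan block has size 2 (the smallest k with rank((A - 5I)^k) = rank((A - 5I)^(k+1))).

So m_A(x) = (x - 5)^2.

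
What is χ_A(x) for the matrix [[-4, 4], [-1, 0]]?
χ_A(x) = (x + 2)^2

xI - A = [[x + 4, -4], [1, x]].

Expanding det(xI - A) along the first row:
det(xI - A) = + (x + 4)·det([[x]]) - (-4)·det([[1]]).

Evaluating gives χ_A(x) = x^2 + 4x + 4 = (x + 2)^2.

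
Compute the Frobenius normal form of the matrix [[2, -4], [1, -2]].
R = [[0, 0], [1, 0]]

The invariant factors of A (the non-unit diagonal entries of the Smith normal form of xI - A over ℚ[x]) are x^2, each dividing the next. The characteristic polynomial is their product, x^2.

The rational canonical form is the block-diagonal matrix of companion matrices C(f_i):
R = [[0, 0], [1, 0]].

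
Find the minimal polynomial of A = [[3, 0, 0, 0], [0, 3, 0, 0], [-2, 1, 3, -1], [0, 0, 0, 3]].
The characteristic polynomial factors as (x - 3)^4. The minimal polynomial is ∏(x - λ)^{k_λ} where k_λ is the size of the largest Jordan block at λ.

For λ = 3: rank(A - 3I) = 1, and the largest Jordan block has size 2 (the smallest k with rank((A - 3I)^k) = rank((A - 3I)^(k+1))).

So m_A(x) = (x - 3)^2.

m_A(x) = (x - 3)^2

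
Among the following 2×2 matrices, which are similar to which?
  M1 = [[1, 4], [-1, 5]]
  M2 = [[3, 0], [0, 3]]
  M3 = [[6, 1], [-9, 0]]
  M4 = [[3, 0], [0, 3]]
2 classes: {M1, M3}, {M2, M4}

Characteristic polynomials: χ_{M1} = (x - 3)^2, χ_{M2} = (x - 3)^2, χ_{M3} = (x - 3)^2, χ_{M4} = (x - 3)^2.

{M1, M3}: invariant factors (x - 3)^2.

{M2, M4}: invariant factors x - 3, x - 3.

Matrices are similar if and only if their invariant-factor lists agree; the partition into similarity classes is {M1, M3}, {M2, M4}.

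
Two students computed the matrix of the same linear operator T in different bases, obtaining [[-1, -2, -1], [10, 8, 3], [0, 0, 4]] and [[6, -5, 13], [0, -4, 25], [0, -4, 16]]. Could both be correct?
trace(A) = 11 but trace(B) = 18. The trace is a similarity invariant, so A and B are not similar.

No.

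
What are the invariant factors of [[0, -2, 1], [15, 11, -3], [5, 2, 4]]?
The Jordan structure of A has elementary divisors (x - 5)^2, (x - 5). Arranging the block sizes at each eigenvalue in decreasing order and taking row products gives the invariant factors.

Invariant factors (smallest first, each dividing the next): x - 5, (x - 5)^2.

Check: the last factor (x - 5)^2 is the minimal polynomial, and the product (x - 5)^3 is the characteristic polynomial.

x - 5, (x - 5)^2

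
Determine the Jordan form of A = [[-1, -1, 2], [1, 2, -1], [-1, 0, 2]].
J = [[1, 1, 0], [0, 1, 1], [0, 0, 1]]

The characteristic polynomial is det(xI - A) = (x - 1)^3, so the eigenvalues are 1 (algebraic multiplicity 3).

For λ = 1: rank(A - I) = 2, rank((A - I)^2) = 1, rank((A - I)^3) = 0. The eigenspace has dimension 3 - 2 = 1, so there is 1 Jordan block; the rank sequence gives block sizes [3].

Assembling the blocks gives the Jordan form J above.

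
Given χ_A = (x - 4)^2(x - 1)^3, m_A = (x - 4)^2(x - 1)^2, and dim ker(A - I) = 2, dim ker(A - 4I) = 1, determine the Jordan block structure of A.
Jordan blocks: (1, 2), (1, 1), (4, 2)

λ = 1: algebraic multiplicity 3 (exponent in χ_A), largest block size 2 (exponent in m_A), 2 blocks (geometric multiplicity). These force block sizes [2, 1].
λ = 4: algebraic multiplicity 2 (exponent in χ_A), largest block size 2 (exponent in m_A), 1 block (geometric multiplicity). This forces block sizes [2].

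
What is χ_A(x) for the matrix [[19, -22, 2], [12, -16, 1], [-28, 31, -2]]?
χ_A(x) = (x - 3)^2(x + 5)

xI - A = [[x - 19, 22, -2], [-12, x + 16, -1], [28, -31, x + 2]].

Expanding det(xI - A) along the first row:
det(xI - A) = + (x - 19)·det([[x + 16, -1], [-31, x + 2]]) - (22)·det([[-12, -1], [28, x + 2]]) + (-2)·det([[-12, x + 16], [28, -31]]).

Evaluating gives χ_A(x) = x^3 - x^2 - 21x + 45 = (x - 3)^2(x + 5).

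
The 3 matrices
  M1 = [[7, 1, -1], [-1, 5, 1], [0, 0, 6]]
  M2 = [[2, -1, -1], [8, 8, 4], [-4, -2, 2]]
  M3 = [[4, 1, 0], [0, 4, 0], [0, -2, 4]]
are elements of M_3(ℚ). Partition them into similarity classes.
Characteristic polynomials: χ_{M1} = (x - 6)^3, χ_{M2} = (x - 4)^3, χ_{M3} = (x - 4)^3.

{M1}: invariant factors x - 6, (x - 6)^2.

{M2, M3}: invariant factors x - 4, (x - 4)^2.

Matrices are similar if and only if their invariant-factor lists agree; the partition into similarity classes is {M1}, {M2, M3}.

2 classes: {M1}, {M2, M3}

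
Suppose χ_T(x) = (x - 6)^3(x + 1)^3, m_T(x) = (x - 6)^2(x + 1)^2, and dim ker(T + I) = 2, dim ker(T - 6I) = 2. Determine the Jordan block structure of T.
λ = -1: algebraic multiplicity 3 (exponent in χ_T), largest block size 2 (exponent in m_T), 2 blocks (geometric multiplicity). These force block sizes [2, 1].
λ = 6: algebraic multiplicity 3 (exponent in χ_T), largest block size 2 (exponent in m_T), 2 blocks (geometric multiplicity). These force block sizes [2, 1].

Jordan blocks: (-1, 2), (-1, 1), (6, 2), (6, 1)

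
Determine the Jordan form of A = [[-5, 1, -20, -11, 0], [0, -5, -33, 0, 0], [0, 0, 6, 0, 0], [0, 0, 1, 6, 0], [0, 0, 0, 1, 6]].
J = [[-5, 1, 0, 0, 0], [0, -5, 0, 0, 0], [0, 0, 6, 1, 0], [0, 0, 0, 6, 1], [0, 0, 0, 0, 6]]

The characteristic polynomial is det(xI - A) = (x - 6)^3(x + 5)^2, so the eigenvalues are -5 (algebraic multiplicity 2), 6 (algebraic multiplicity 3).

For λ = -5: rank(A + 5I) = 4, rank((A + 5I)^2) = 3. The eigenspace has dimension 5 - 4 = 1, so there is 1 Jordan block; the rank sequence gives block sizes [2].

For λ = 6: rank(A - 6I) = 4, rank((A - 6I)^2) = 3, rank((A - 6I)^3) = 2. The eigenspace has dimension 5 - 4 = 1, so there is 1 Jordan block; the rank sequence gives block sizes [3].

Assembling the blocks gives the Jordan form J above.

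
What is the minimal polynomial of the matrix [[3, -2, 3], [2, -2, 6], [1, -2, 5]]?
m_A(x) = (x - 2)^2

The characteristic polynomial factors as (x - 2)^3. The minimal polynomial is ∏(x - λ)^{k_λ} where k_λ is the size of the largest Jordan block at λ.

For λ = 2: rank(A - 2I) = 1, and the largest Jordan block has size 2 (the smallest k with rank((A - 2I)^k) = rank((A - 2I)^(k+1))).

So m_A(x) = (x - 2)^2.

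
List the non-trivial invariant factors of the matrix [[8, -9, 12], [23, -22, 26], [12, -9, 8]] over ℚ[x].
The Jordan structure of A has elementary divisors (x + 4), (x + 1)^2. Arranging the block sizes at each eigenvalue in decreasing order and taking row products gives the invariant factors.

Invariant factors (smallest first, each dividing the next): (x + 1)^2(x + 4).

Check: the last factor (x + 1)^2(x + 4) is the minimal polynomial, and the product (x + 1)^2(x + 4) is the characteristic polynomial.

(x + 1)^2(x + 4)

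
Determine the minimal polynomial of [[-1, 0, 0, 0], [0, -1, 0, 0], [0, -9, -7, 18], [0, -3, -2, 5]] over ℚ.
The characteristic polynomial factors as (x + 1)^4. The minimal polynomial is ∏(x - λ)^{k_λ} where k_λ is the size of the largest Jordan block at λ.

For λ = -1: rank(A + I) = 1, and the largest Jordan block has size 2 (the smallest k with rank((A + I)^k) = rank((A + I)^(k+1))).

So m_A(x) = (x + 1)^2.

m_A(x) = (x + 1)^2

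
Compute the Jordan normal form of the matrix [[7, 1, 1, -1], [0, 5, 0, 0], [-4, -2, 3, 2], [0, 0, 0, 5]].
J = [[5, 1, 0, 0], [0, 5, 0, 0], [0, 0, 5, 0], [0, 0, 0, 5]]

The characteristic polynomial is det(xI - A) = (x - 5)^4, so the eigenvalues are 5 (algebraic multiplicity 4).

For λ = 5: rank(A - 5I) = 1, rank((A - 5I)^2) = 0. The eigenspace has dimension 4 - 1 = 3, so there are 3 Jordan blocks; the rank sequence gives block sizes [2, 1, 1].

Assembling the blocks gives the Jordan form J above.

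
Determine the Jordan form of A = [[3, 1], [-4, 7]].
The characteristic polynomial is det(xI - A) = (x - 5)^2, so the eigenvalues are 5 (algebraic multiplicity 2).

For λ = 5: rank(A - 5I) = 1, rank((A - 5I)^2) = 0. The eigenspace has dimension 2 - 1 = 1, so there is 1 Jordan block; the rank sequence gives block sizes [2].

Assembling the blocks gives the Jordan form J above.

J = [[5, 1], [0, 5]]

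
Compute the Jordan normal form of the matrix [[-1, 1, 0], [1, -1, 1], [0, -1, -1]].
J = [[-1, 1, 0], [0, -1, 1], [0, 0, -1]]

The characteristic polynomial is det(xI - A) = (x + 1)^3, so the eigenvalues are -1 (algebraic multiplicity 3).

For λ = -1: rank(A + I) = 2, rank((A + I)^2) = 1, rank((A + I)^3) = 0. The eigenspace has dimension 3 - 2 = 1, so there is 1 Jordan block; the rank sequence gives block sizes [3].

Assembling the blocks gives the Jordan form J above.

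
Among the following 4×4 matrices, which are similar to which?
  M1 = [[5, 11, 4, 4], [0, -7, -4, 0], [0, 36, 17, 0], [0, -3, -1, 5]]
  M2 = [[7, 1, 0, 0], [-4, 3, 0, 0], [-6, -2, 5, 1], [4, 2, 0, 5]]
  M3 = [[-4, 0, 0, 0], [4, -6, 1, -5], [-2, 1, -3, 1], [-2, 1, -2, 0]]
Characteristic polynomials: χ_{M1} = (x - 5)^4, χ_{M2} = (x - 5)^4, χ_{M3} = (x + 1)(x + 4)^3.

{M1, M2}: invariant factors (x - 5)^2, (x - 5)^2.

{M3}: invariant factors x + 4, (x + 1)(x + 4)^2.

Matrices are similar if and only if their invariant-factor lists agree; the partition into similarity classes is {M1, M2}, {M3}.

2 classes: {M1, M2}, {M3}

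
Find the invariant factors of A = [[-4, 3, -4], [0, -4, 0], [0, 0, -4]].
The Jordan structure of A has elementary divisors (x + 4)^2, (x + 4). Arranging the block sizes at each eigenvalue in decreasing order and taking row products gives the invariant factors.

Invariant factors (smallest first, each dividing the next): x + 4, (x + 4)^2.

Check: the last factor (x + 4)^2 is the minimal polynomial, and the product (x + 4)^3 is the characteristic polynomial.

x + 4, (x + 4)^2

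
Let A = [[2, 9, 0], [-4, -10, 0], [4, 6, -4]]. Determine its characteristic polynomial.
χ_A(x) = (x + 4)^3

xI - A = [[x - 2, -9, 0], [4, x + 10, 0], [-4, -6, x + 4]].

Expanding det(xI - A) along the first row:
det(xI - A) = + (x - 2)·det([[x + 10, 0], [-6, x + 4]]) - (-9)·det([[4, 0], [-4, x + 4]]) + (0)·det([[4, x + 10], [-4, -6]]).

Evaluating gives χ_A(x) = x^3 + 12x^2 + 48x + 64 = (x + 4)^3.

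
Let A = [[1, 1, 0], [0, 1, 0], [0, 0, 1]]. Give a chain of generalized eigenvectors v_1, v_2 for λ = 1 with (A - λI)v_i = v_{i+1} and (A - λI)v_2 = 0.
v_1 = [[2, 1, -1]]^T, v_2 = [[1, 0, 0]]^T

We seek v_1 ∈ ker((A - I)^2) \ ker(A - I), then set v_{i+1} = (A - I) v_i.

One such chain is v_1 = [[2, 1, -1]]^T, v_2 = [[1, 0, 0]]^T. Check: (A - I) v_2 = [[0, 0, 0]]^T = 0.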